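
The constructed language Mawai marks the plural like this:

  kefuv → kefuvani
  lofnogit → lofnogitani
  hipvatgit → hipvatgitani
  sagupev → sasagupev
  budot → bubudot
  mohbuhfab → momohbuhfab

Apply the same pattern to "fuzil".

kefuv and sagupev both end in -v yet inflect differently (kefuvani, sasagupev), so the final letter is not what conditions the rule; the last vowel is.
"fuzil" has last vowel 'i'. The stems whose last vowel is 'i' (lofnogit → lofnogitani, hipvatgit → hipvatgitani) add -ani.
The other pattern: stems whose last vowel is 'a', 'e' or 'o' repeat the first consonant+vowel as a prefix.
So fuzil → fuzilani.

fuzilani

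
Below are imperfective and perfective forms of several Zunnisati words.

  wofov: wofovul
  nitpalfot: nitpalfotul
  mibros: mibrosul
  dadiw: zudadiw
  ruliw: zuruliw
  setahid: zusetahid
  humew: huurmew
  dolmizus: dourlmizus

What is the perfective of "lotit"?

zulotit

"lotit" has last vowel 'i'. The stems whose last vowel is 'i' (dadiw → zudadiw, ruliw → zuruliw, setahid → zusetahid) add the prefix zu-.
The other patterns: stems whose last vowel is 'o' add -ul; stems whose last vowel is 'e' or 'u' insert -ur- after the first vowel.
So lotit → zulotit.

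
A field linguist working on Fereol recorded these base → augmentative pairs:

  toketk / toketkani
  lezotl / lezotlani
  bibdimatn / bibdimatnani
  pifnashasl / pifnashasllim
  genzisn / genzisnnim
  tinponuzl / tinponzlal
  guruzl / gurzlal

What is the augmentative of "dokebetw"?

dokebetwani

lezotl and pifnashasl both end in -l yet inflect differently (lezotlani, pifnashasllim), so the final letter is not what conditions the rule; the second-to-last letter is.
"dokebetw" has second-to-last letter 't'. The stems whose second-to-last letter is 't' (toketk → toketkani, lezotl → lezotlani, bibdimatn → bibdimatnani) add -ani.
So dokebetw → dokebetwani.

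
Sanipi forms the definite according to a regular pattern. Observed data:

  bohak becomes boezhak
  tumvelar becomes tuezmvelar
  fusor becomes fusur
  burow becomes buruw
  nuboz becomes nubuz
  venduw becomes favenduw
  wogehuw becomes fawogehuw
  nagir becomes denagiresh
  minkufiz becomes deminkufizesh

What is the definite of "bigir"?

tumvelar and fusor both end in -r yet inflect differently (tuezmvelar, fusur), so the final letter is not what conditions the rule; the last vowel is.
"bigir" has last vowel 'i'. The stems whose last vowel is 'i' (nagir → denagiresh, minkufiz → deminkufizesh) add de- … -esh around the stem.
The other patterns: stems whose last vowel is 'a' insert -ez- after the first vowel; stems whose last vowel is 'o' change the last vowel to 'u'; stems whose last vowel is 'u' add the prefix fa-.
So bigir → debigiresh.

debigiresh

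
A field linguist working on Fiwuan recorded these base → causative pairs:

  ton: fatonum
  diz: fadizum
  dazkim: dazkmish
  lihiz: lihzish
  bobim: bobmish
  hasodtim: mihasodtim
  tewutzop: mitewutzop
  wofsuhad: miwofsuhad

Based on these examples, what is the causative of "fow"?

diz and lihiz both end in -z yet inflect differently (fadizum, lihzish), so the final letter is not what conditions the rule; the number of vowels is.
"fow" has 1 vowel. The stems with 1 vowel (ton → fatonum, diz → fadizum) add fa- … -um around the stem.
So fow → fafowum.

fafowum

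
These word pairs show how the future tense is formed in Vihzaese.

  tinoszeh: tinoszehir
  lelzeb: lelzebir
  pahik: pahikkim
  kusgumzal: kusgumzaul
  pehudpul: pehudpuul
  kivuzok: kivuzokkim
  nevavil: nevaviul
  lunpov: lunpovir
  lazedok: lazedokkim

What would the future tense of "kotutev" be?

kotutevir

"kotutev" ends in -v. The one such stem in the data (lunpov → lunpovir) adds -ir, so the same rule applies.
The other patterns: stems ending in -l drop the final letter and add -ul; stems ending in -k double the final consonant and add -im.
So kotutev → kotutevir.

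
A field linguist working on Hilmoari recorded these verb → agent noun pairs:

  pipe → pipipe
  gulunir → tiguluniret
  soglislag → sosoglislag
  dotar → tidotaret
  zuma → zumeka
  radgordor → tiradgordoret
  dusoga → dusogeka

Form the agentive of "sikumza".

sikumzeka

dotar and dusoga both have last vowel 'a' yet inflect differently (tidotaret, dusogeka), so the last vowel is not what conditions the rule; the final letter is.
"sikumza" ends in -a. The stems ending in -a (dusoga → dusogeka, zuma → zumeka) drop the final letter and add -eka.
So sikumza → sikumzeka.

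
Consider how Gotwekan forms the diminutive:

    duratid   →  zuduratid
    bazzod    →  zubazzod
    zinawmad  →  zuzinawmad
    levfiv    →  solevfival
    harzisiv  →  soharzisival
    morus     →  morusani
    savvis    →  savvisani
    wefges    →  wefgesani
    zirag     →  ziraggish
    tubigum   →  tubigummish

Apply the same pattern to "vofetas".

vofetasani

duratid and levfiv both have last vowel 'i' yet inflect differently (zuduratid, solevfival), so the last vowel is not what conditions the rule; the final letter is.
"vofetas" ends in -s. The stems ending in -s (morus → morusani, savvis → savvisani, wefges → wefgesani) add -ani.
So vofetas → vofetasani.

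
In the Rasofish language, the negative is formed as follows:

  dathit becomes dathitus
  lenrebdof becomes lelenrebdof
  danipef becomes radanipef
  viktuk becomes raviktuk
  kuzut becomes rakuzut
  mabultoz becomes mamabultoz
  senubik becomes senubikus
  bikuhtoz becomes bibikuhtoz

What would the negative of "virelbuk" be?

ravirelbuk

"virelbuk" has last vowel 'u'. The stems whose last vowel is 'u' (viktuk → raviktuk, kuzut → rakuzut) add the prefix ra-.
The other patterns: stems whose last vowel is 'o' repeat the first consonant+vowel as a prefix; stems whose last vowel is 'i' add -us.
So virelbuk → ravirelbuk.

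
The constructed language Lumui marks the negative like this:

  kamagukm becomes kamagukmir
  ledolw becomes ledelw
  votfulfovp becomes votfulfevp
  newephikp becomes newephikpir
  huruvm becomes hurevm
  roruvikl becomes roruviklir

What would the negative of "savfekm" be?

"savfekm" has second-to-last letter 'k'. The stems whose second-to-last letter is 'k' (kamagukm → kamagukmir, roruvikl → roruviklir, newephikp → newephikpir) add -ir.
So savfekm → savfekmir.

savfekmir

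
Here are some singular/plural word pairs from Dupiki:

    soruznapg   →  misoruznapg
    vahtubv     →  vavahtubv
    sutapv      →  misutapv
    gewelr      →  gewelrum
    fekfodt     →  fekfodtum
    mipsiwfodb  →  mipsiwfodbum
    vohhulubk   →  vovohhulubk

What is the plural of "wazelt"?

wazeltum

vahtubv and sutapv both end in -v yet inflect differently (vavahtubv, misutapv), so the final letter is not what conditions the rule; the second-to-last letter is.
"wazelt" has second-to-last letter 'l'. The one such stem in the data (gewelr → gewelrum) adds -um, so the same rule applies.
So wazelt → wazeltum.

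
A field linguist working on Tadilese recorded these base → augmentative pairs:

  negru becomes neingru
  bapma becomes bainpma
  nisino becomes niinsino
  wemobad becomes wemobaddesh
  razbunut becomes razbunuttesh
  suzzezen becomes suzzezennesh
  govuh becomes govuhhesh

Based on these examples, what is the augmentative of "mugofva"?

muingofva

bapma and wemobad both have last vowel 'a' yet inflect differently (bainpma, wemobaddesh), so the last vowel is not what conditions the rule; whether the stem ends in a vowel or a consonant is.
"mugofva" ends in a vowel. The stems ending in a vowel (negru → neingru, bapma → bainpma, nisino → niinsino) insert -in- after the first vowel.
The other pattern: stems ending in a consonant double the final consonant and add -esh.
So mugofva → muingofva.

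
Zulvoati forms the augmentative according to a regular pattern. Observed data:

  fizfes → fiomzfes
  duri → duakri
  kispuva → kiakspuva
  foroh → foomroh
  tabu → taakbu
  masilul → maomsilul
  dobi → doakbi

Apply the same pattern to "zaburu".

tabu and masilul both have last vowel 'u' yet inflect differently (taakbu, maomsilul), so the last vowel is not what conditions the rule; whether the stem ends in a vowel or a consonant is.
"zaburu" ends in a vowel. The stems ending in a vowel (duri → duakri, dobi → doakbi, tabu → taakbu) insert -ak- after the first vowel.
So zaburu → zaakburu.

zaakburu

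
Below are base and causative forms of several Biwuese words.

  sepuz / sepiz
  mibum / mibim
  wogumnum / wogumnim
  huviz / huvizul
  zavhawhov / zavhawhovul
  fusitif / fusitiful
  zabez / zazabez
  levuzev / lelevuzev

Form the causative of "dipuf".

dipif

sepuz and huviz both end in -z yet inflect differently (sepiz, huvizul), so the final letter is not what conditions the rule; the last vowel is.
"dipuf" has last vowel 'u'. The stems whose last vowel is 'u' (sepuz → sepiz, mibum → mibim, wogumnum → wogumnim) change the last vowel to 'i'.
So dipuf → dipif.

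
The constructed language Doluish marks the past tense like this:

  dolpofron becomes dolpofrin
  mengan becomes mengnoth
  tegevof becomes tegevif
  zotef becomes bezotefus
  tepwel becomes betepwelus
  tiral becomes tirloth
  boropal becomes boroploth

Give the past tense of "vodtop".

zotef and tegevof both end in -f yet inflect differently (bezotefus, tegevif), so the final letter is not what conditions the rule; the last vowel is.
"vodtop" has last vowel 'o'. The stems whose last vowel is 'o' (tegevof → tegevif, dolpofron → dolpofrin) change the last vowel to 'i'.
The other patterns: stems whose last vowel is 'e' add be- … -us around the stem; stems whose last vowel is 'a' delete the last vowel and add -oth.
So vodtop → vodtip.

vodtip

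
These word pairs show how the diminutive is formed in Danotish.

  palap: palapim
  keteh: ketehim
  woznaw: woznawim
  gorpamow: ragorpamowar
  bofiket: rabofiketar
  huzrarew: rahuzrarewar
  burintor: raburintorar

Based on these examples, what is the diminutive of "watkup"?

woznaw and gorpamow both end in -w yet inflect differently (woznawim, ragorpamowar), so the final letter is not what conditions the rule; the number of vowels is.
"watkup" has 2 vowels. The stems with 2 vowels (palap → palapim, keteh → ketehim, woznaw → woznawim) add -im.
The other pattern: stems with 3 vowels add ra- … -ar around the stem.
So watkup → watkupim.

watkupim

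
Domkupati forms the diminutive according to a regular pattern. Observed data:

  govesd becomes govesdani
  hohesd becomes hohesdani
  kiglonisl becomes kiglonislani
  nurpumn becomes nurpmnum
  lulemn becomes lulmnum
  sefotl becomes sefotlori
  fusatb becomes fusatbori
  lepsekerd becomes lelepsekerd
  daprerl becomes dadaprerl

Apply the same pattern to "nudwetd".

"nudwetd" has second-to-last letter 't'. The stems whose second-to-last letter is 't' (sefotl → sefotlori, fusatb → fusatbori) add -ori.
The other patterns: stems whose second-to-last letter is 's' add -ani; stems whose second-to-last letter is 'm' delete the last vowel and add -um; stems whose second-to-last letter is 'r' repeat the first consonant+vowel as a prefix.
So nudwetd → nudwetdori.

nudwetdori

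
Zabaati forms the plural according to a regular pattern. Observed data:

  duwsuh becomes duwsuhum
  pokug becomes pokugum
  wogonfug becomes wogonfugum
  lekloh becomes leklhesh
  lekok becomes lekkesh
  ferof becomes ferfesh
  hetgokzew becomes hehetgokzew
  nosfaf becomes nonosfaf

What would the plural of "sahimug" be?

sahimugum

duwsuh and lekloh both end in -h yet inflect differently (duwsuhum, leklhesh), so the final letter is not what conditions the rule; the last vowel is.
"sahimug" has last vowel 'u'. The stems whose last vowel is 'u' (duwsuh → duwsuhum, pokug → pokugum, wogonfug → wogonfugum) add -um.
The other patterns: stems whose last vowel is 'o' delete the last vowel and add -esh; stems whose last vowel is 'a' or 'e' repeat the first consonant+vowel as a prefix.
So sahimug → sahimugum.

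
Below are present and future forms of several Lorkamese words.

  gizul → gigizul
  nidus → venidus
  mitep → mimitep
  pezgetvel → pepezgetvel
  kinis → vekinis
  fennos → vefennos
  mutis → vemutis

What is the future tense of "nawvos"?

nidus and gizul both have last vowel 'u' yet inflect differently (venidus, gigizul), so the last vowel is not what conditions the rule; the final letter is.
"nawvos" ends in -s. The stems ending in -s (kinis → vekinis, mutis → vemutis, fennos → vefennos) add the prefix ve-.
So nawvos → venawvos.

venawvos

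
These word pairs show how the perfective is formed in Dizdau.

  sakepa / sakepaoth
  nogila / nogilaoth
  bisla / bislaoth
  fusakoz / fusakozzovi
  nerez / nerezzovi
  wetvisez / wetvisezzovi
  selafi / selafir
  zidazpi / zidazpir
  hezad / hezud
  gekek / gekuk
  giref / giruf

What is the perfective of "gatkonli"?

gatkonlir

sakepa and hezad both have last vowel 'a' yet inflect differently (sakepaoth, hezud), so the last vowel is not what conditions the rule; the final letter is.
"gatkonli" ends in -i. The stems ending in -i (selafi → selafir, zidazpi → zidazpir) drop the final letter and add -ir.
The other patterns: stems ending in -a add -oth; stems ending in -z double the final consonant and add -ovi; stems ending in -d, -f or -k change the last vowel to 'u'.
So gatkonli → gatkonlir.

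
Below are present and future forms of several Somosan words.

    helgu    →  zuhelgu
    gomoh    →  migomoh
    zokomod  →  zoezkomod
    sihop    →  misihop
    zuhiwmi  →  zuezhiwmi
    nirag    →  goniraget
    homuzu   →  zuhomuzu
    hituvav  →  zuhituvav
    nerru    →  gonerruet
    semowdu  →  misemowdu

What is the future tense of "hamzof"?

"hamzof" begins with h-. The stems beginning with h- (homuzu → zuhomuzu, helgu → zuhelgu, hituvav → zuhituvav) add the prefix zu-.
So hamzof → zuhamzof.

zuhamzof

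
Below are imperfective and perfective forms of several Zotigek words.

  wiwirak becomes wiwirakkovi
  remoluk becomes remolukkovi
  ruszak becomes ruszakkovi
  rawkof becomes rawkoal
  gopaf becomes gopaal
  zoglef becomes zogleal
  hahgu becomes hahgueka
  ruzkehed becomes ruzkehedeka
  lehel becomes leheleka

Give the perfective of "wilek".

wiwirak and gopaf both have last vowel 'a' yet inflect differently (wiwirakkovi, gopaal), so the last vowel is not what conditions the rule; the final letter is.
"wilek" ends in -k. The stems ending in -k (wiwirak → wiwirakkovi, remoluk → remolukkovi, ruszak → ruszakkovi) double the final consonant and add -ovi.
The other patterns: stems ending in -f drop the final letter and add -al; stems ending in -d, -l or -u add -eka.
So wilek → wilekkovi.

wilekkovi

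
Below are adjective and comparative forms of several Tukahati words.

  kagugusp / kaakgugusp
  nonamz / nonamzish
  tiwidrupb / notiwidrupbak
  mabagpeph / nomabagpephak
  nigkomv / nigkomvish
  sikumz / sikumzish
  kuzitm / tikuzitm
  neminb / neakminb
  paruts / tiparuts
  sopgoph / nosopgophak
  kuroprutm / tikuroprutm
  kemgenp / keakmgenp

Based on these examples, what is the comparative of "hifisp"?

"hifisp" has second-to-last letter 's'. The one such stem in the data (kagugusp → kaakgugusp) inserts -ak- after the first vowel (as do neminb, kemgenp), so the same rule applies.
The other patterns: stems whose second-to-last letter is 't' add the prefix ti-; stems whose second-to-last letter is 'm' add -ish; stems whose second-to-last letter is 'p' add no- … -ak around the stem.
So hifisp → hiakfisp.

hiakfisp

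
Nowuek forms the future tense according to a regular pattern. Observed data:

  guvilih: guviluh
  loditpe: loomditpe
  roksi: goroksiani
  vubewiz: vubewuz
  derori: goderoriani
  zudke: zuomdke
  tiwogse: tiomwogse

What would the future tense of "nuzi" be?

gonuziani

"nuzi" ends in -i. The stems ending in -i (derori → goderoriani, roksi → goroksiani) add go- … -ani around the stem.
So nuzi → gonuziani.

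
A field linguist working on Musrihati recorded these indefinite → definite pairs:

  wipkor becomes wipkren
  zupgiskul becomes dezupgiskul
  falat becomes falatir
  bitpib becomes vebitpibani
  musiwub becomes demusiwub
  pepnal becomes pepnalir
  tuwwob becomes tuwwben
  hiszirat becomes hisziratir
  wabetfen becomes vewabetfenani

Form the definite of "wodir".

vewodirani

pepnal and zupgiskul both end in -l yet inflect differently (pepnalir, dezupgiskul), so the final letter is not what conditions the rule; the last vowel is.
"wodir" has last vowel 'i'. The one such stem in the data (bitpib → vebitpibani) adds ve- … -ani around the stem, so the same rule applies.
The other patterns: stems whose last vowel is 'a' add -ir; stems whose last vowel is 'u' add the prefix de-; stems whose last vowel is 'o' delete the last vowel and add -en.
So wodir → vewodirani.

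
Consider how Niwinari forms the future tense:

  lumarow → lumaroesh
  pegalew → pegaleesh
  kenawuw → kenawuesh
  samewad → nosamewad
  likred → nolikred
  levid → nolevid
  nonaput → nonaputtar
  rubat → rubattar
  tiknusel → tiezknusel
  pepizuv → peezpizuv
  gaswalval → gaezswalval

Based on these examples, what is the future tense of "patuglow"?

patugloesh

pegalew and likred both have last vowel 'e' yet inflect differently (pegaleesh, nolikred), so the last vowel is not what conditions the rule; the final letter is.
"patuglow" ends in -w. The stems ending in -w (lumarow → lumaroesh, pegalew → pegaleesh, kenawuw → kenawuesh) drop the final letter and add -esh.
So patuglow → patugloesh.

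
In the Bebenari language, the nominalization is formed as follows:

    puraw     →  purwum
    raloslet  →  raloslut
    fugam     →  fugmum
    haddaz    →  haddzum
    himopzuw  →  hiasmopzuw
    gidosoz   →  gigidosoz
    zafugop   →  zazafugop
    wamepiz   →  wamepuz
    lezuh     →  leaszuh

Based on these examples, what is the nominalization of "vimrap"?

vimrpum

gidosoz and haddaz both end in -z yet inflect differently (gigidosoz, haddzum), so the final letter is not what conditions the rule; the last vowel is.
"vimrap" has last vowel 'a'. The stems whose last vowel is 'a' (haddaz → haddzum, fugam → fugmum, puraw → purwum) delete the last vowel and add -um.
So vimrap → vimrpum.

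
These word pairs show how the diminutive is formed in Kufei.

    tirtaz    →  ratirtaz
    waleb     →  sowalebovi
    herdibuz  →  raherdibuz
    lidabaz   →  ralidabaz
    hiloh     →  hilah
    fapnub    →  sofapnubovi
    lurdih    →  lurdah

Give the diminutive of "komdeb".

"komdeb" ends in -b. The stems ending in -b (waleb → sowalebovi, fapnub → sofapnubovi) add so- … -ovi around the stem.
So komdeb → sokomdebovi.

sokomdebovi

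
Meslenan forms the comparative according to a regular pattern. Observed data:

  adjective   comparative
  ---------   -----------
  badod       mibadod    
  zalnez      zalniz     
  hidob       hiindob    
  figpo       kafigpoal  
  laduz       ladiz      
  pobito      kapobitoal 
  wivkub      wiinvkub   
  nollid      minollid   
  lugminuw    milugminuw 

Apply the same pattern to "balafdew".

mibalafdew

pobito and badod both have last vowel 'o' yet inflect differently (kapobitoal, mibadod), so the last vowel is not what conditions the rule; the final letter is.
"balafdew" ends in -w. The one such stem in the data (lugminuw → milugminuw) adds the prefix mi-, so the same rule applies.
The other patterns: stems ending in -o add ka- … -al around the stem; stems ending in -z change the last vowel to 'i'; stems ending in -b insert -in- after the first vowel.
So balafdew → mibalafdew.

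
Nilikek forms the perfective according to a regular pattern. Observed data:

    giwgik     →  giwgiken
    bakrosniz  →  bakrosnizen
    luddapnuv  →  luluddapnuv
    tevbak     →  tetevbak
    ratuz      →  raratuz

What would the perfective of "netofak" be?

nenetofak

giwgik and tevbak both end in -k yet inflect differently (giwgiken, tetevbak), so the final letter is not what conditions the rule; the last vowel is.
"netofak" has last vowel 'a'. The one such stem in the data (tevbak → tetevbak) repeats the first consonant+vowel as a prefix (as do luddapnuv, ratuz), so the same rule applies.
So netofak → nenetofak.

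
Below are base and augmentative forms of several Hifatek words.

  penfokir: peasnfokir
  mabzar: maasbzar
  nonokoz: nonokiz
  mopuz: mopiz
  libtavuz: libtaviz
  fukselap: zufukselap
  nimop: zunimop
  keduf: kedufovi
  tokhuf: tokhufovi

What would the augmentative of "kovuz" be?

koviz

mabzar and fukselap both have last vowel 'a' yet inflect differently (maasbzar, zufukselap), so the last vowel is not what conditions the rule; the final letter is.
"kovuz" ends in -z. The stems ending in -z (nonokoz → nonokiz, mopuz → mopiz, libtavuz → libtaviz) change the last vowel to 'i'.
The other patterns: stems ending in -r insert -as- after the first vowel; stems ending in -p add the prefix zu-; stems ending in -f add -ovi.
So kovuz → koviz.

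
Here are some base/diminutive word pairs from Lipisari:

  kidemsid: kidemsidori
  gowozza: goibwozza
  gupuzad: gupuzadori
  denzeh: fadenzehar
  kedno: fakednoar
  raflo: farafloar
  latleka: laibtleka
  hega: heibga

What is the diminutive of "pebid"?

pebidori

"pebid" ends in -d. The stems ending in -d (gupuzad → gupuzadori, kidemsid → kidemsidori) add -ori.
The other patterns: stems ending in -a insert -ib- after the first vowel; stems ending in -h or -o add fa- … -ar around the stem.
So pebid → pebidori.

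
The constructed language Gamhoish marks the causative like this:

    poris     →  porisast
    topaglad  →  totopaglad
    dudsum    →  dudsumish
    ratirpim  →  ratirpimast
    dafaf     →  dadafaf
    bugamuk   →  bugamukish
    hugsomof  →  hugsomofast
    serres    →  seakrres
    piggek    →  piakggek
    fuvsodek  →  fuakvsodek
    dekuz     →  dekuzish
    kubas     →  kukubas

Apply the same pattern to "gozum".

gozumish

serres and kubas both end in -s yet inflect differently (seakrres, kukubas), so the final letter is not what conditions the rule; the last vowel is.
"gozum" has last vowel 'u'. The stems whose last vowel is 'u' (bugamuk → bugamukish, dekuz → dekuzish, dudsum → dudsumish) add -ish.
So gozum → gozumish.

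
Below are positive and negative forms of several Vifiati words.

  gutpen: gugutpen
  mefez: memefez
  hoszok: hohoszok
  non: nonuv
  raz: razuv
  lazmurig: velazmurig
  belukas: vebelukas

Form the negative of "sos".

sosuv

raz and mefez both end in -z yet inflect differently (razuv, memefez), so the final letter is not what conditions the rule; the number of vowels is.
"sos" has 1 vowel. The stems with 1 vowel (non → nonuv, raz → razuv) add -uv.
The other patterns: stems with 2 vowels repeat the first consonant+vowel as a prefix; stems with 3 vowels add the prefix ve-.
So sos → sosuv.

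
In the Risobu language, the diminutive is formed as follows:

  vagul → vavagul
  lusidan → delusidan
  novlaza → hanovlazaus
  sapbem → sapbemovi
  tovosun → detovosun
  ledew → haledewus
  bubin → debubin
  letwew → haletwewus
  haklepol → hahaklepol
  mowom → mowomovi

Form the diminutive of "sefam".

sefamovi

vagul and tovosun both have last vowel 'u' yet inflect differently (vavagul, detovosun), so the last vowel is not what conditions the rule; the final letter is.
"sefam" ends in -m. The stems ending in -m (mowom → mowomovi, sapbem → sapbemovi) add -ovi.
The other patterns: stems ending in -l repeat the first consonant+vowel as a prefix; stems ending in -n add the prefix de-; stems ending in -a or -w add ha- … -us around the stem.
So sefam → sefamovi.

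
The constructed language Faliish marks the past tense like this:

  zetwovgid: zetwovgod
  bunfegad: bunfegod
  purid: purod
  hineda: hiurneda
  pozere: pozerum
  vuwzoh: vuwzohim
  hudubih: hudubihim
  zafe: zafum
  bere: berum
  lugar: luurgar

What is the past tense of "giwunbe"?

hudubih and zetwovgid both have last vowel 'i' yet inflect differently (hudubihim, zetwovgod), so the last vowel is not what conditions the rule; the final letter is.
"giwunbe" ends in -e. The stems ending in -e (zafe → zafum, pozere → pozerum, bere → berum) drop the final letter and add -um.
The other patterns: stems ending in -h add -im; stems ending in -d change the last vowel to 'o'; stems ending in -a or -r insert -ur- after the first vowel.
So giwunbe → giwunbum.

giwunbum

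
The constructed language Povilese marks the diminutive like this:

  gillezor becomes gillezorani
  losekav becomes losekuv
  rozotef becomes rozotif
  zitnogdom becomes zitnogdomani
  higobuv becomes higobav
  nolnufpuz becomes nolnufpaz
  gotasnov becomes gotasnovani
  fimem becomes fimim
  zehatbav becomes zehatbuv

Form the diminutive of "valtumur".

valtumar

zitnogdom and fimem both end in -m yet inflect differently (zitnogdomani, fimim), so the final letter is not what conditions the rule; the last vowel is.
"valtumur" has last vowel 'u'. The stems whose last vowel is 'u' (nolnufpuz → nolnufpaz, higobuv → higobav) change the last vowel to 'a'.
So valtumur → valtumar.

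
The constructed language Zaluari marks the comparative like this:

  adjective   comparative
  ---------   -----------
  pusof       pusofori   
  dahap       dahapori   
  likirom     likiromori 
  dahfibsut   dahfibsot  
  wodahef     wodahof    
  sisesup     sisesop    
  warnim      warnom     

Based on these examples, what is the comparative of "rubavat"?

pusof and wodahef both end in -f yet inflect differently (pusofori, wodahof), so the final letter is not what conditions the rule; the last vowel is.
"rubavat" has last vowel 'a'. The one such stem in the data (dahap → dahapori) adds -ori, so the same rule applies.
So rubavat → rubavatori.

rubavatori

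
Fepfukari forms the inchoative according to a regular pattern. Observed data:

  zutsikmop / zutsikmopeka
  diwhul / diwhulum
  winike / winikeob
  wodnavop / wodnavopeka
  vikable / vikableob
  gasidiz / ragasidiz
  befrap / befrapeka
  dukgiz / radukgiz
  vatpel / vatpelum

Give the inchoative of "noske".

noskeob

winike and vatpel both have last vowel 'e' yet inflect differently (winikeob, vatpelum), so the last vowel is not what conditions the rule; the final letter is.
"noske" ends in -e. The stems ending in -e (winike → winikeob, vikable → vikableob) add -ob.
The other patterns: stems ending in -z add the prefix ra-; stems ending in -l add -um; stems ending in -p add -eka.
So noske → noskeob.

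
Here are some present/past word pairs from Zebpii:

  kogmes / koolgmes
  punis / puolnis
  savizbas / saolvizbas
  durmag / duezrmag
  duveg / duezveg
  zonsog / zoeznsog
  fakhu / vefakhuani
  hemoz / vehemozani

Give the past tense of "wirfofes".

savizbas and durmag both have last vowel 'a' yet inflect differently (saolvizbas, duezrmag), so the last vowel is not what conditions the rule; the final letter is.
"wirfofes" ends in -s. The stems ending in -s (kogmes → koolgmes, punis → puolnis, savizbas → saolvizbas) insert -ol- after the first vowel.
The other patterns: stems ending in -g insert -ez- after the first vowel; stems ending in -u or -z add ve- … -ani around the stem.
So wirfofes → wiolrfofes.

wiolrfofes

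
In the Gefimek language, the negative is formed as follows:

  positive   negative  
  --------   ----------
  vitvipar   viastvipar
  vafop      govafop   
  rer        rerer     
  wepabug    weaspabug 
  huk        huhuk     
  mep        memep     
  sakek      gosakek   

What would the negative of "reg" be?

huk and sakek both end in -k yet inflect differently (huhuk, gosakek), so the final letter is not what conditions the rule; the number of vowels is.
"reg" has 1 vowel. The stems with 1 vowel (rer → rerer, mep → memep, huk → huhuk) repeat the first consonant+vowel as a prefix.
So reg → rereg.

rereg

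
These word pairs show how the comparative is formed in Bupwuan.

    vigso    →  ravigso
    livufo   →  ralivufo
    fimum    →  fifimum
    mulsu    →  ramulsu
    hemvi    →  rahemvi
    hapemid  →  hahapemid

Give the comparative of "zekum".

zezekum

fimum and mulsu both have last vowel 'u' yet inflect differently (fifimum, ramulsu), so the last vowel is not what conditions the rule; whether the stem ends in a vowel or a consonant is.
"zekum" ends in a consonant. The stems ending in a consonant (hapemid → hahapemid, fimum → fifimum) repeat the first consonant+vowel as a prefix.
So zekum → zezekum.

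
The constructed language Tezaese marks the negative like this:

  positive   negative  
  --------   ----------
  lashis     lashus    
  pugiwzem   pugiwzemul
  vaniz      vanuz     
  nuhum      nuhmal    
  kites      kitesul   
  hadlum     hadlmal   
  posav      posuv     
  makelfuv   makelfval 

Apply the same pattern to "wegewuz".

pugiwzem and nuhum both end in -m yet inflect differently (pugiwzemul, nuhmal), so the final letter is not what conditions the rule; the last vowel is.
"wegewuz" has last vowel 'u'. The stems whose last vowel is 'u' (nuhum → nuhmal, makelfuv → makelfval, hadlum → hadlmal) delete the last vowel and add -al.
So wegewuz → wegewzal.

wegewzal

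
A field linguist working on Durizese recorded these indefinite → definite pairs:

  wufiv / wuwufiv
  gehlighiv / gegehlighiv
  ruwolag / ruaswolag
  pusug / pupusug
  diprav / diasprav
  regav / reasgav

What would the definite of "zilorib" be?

regav and wufiv both end in -v yet inflect differently (reasgav, wuwufiv), so the final letter is not what conditions the rule; the last vowel is.
"zilorib" has last vowel 'i'. The stems whose last vowel is 'i' (wufiv → wuwufiv, gehlighiv → gegehlighiv) repeat the first consonant+vowel as a prefix.
So zilorib → zizilorib.

zizilorib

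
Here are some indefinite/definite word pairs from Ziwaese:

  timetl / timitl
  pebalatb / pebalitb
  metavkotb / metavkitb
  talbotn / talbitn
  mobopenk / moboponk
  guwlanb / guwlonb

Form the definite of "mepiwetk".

pebalatb and guwlanb both end in -b yet inflect differently (pebalitb, guwlonb), so the final letter is not what conditions the rule; the second-to-last letter is.
"mepiwetk" has second-to-last letter 't'. The stems whose second-to-last letter is 't' (timetl → timitl, pebalatb → pebalitb, metavkotb → metavkitb) change the last vowel to 'i'.
So mepiwetk → mepiwitk.

mepiwitk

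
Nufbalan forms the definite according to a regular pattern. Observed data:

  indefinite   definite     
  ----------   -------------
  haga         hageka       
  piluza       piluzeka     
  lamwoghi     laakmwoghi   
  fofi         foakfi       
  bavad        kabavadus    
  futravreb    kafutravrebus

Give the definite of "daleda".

haga and bavad both have last vowel 'a' yet inflect differently (hageka, kabavadus), so the last vowel is not what conditions the rule; the final letter is.
"daleda" ends in -a. The stems ending in -a (haga → hageka, piluza → piluzeka) drop the final letter and add -eka.
The other patterns: stems ending in -i insert -ak- after the first vowel; stems ending in -b or -d add ka- … -us around the stem.
So daleda → daledeka.

daledeka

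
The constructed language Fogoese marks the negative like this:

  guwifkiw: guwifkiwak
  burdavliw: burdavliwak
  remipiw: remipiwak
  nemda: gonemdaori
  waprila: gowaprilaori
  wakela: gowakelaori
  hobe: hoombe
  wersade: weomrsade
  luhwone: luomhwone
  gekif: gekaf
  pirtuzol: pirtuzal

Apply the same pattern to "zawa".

gozawaori

guwifkiw and gekif both have last vowel 'i' yet inflect differently (guwifkiwak, gekaf), so the last vowel is not what conditions the rule; the final letter is.
"zawa" ends in -a. The stems ending in -a (nemda → gonemdaori, waprila → gowaprilaori, wakela → gowakelaori) add go- … -ori around the stem.
So zawa → gozawaori.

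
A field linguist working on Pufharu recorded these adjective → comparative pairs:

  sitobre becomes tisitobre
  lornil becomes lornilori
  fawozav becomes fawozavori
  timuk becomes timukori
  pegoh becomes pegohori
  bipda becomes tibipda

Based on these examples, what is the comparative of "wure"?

tiwure

"wure" ends in a vowel. The stems ending in a vowel (sitobre → tisitobre, bipda → tibipda) add the prefix ti-.
So wure → tiwure.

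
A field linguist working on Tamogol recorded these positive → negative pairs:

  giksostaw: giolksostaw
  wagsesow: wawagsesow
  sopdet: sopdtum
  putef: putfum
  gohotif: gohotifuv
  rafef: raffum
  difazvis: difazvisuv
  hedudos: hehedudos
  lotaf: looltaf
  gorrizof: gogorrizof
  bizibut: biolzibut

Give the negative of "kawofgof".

kakawofgof

putef and gohotif both end in -f yet inflect differently (putfum, gohotifuv), so the final letter is not what conditions the rule; the last vowel is.
"kawofgof" has last vowel 'o'. The stems whose last vowel is 'o' (hedudos → hehedudos, wagsesow → wawagsesow, gorrizof → gogorrizof) repeat the first consonant+vowel as a prefix.
The other patterns: stems whose last vowel is 'e' delete the last vowel and add -um; stems whose last vowel is 'i' add -uv; stems whose last vowel is 'a' or 'u' insert -ol- after the first vowel.
So kawofgof → kakawofgof.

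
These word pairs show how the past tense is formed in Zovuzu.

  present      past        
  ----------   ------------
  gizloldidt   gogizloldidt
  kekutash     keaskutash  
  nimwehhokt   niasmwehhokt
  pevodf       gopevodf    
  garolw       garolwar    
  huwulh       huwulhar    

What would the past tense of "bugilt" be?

gizloldidt and nimwehhokt both end in -t yet inflect differently (gogizloldidt, niasmwehhokt), so the final letter is not what conditions the rule; the second-to-last letter is.
"bugilt" has second-to-last letter 'l'. The stems whose second-to-last letter is 'l' (huwulh → huwulhar, garolw → garolwar) add -ar.
So bugilt → bugiltar.

bugiltar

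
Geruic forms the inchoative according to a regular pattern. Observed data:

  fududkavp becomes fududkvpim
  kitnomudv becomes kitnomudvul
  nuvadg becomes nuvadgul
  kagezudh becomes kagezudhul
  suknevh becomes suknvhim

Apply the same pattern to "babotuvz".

suknevh and kagezudh both end in -h yet inflect differently (suknvhim, kagezudhul), so the final letter is not what conditions the rule; the second-to-last letter is.
"babotuvz" has second-to-last letter 'v'. The stems whose second-to-last letter is 'v' (fududkavp → fududkvpim, suknevh → suknvhim) delete the last vowel and add -im.
The other pattern: stems whose second-to-last letter is 'd' add -ul.
So babotuvz → babotvzim.

babotvzim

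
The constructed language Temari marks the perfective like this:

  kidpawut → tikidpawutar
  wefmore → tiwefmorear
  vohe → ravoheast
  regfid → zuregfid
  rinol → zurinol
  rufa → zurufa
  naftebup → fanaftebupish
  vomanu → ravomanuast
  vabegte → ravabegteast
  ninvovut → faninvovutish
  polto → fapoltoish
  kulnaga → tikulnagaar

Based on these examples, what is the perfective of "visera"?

raviseraast

ninvovut and kidpawut both end in -t yet inflect differently (faninvovutish, tikidpawutar), so the final letter is not what conditions the rule; the first letter is.
"visera" begins with v-. The stems beginning with v- (vabegte → ravabegteast, vomanu → ravomanuast, vohe → ravoheast) add ra- … -ast around the stem.
The other patterns: stems beginning with r- add the prefix zu-; stems beginning with n- or p- add fa- … -ish around the stem; stems beginning with k- or w- add ti- … -ar around the stem.
So visera → raviseraast.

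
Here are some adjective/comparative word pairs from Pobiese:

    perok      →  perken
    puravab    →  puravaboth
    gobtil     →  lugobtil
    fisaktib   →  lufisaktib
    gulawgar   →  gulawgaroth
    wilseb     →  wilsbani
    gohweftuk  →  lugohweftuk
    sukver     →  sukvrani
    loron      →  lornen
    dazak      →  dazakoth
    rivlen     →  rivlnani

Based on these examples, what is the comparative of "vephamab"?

wilseb and fisaktib both end in -b yet inflect differently (wilsbani, lufisaktib), so the final letter is not what conditions the rule; the last vowel is.
"vephamab" has last vowel 'a'. The stems whose last vowel is 'a' (gulawgar → gulawgaroth, dazak → dazakoth, puravab → puravaboth) add -oth.
So vephamab → vephamaboth.

vephamaboth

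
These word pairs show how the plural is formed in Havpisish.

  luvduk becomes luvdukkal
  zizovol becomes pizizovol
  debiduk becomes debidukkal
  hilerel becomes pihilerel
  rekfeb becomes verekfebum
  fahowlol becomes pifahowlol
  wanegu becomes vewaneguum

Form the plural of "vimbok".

hilerel and rekfeb both have last vowel 'e' yet inflect differently (pihilerel, verekfebum), so the last vowel is not what conditions the rule; the final letter is.
"vimbok" ends in -k. The stems ending in -k (debiduk → debidukkal, luvduk → luvdukkal) double the final consonant and add -al.
The other patterns: stems ending in -l add the prefix pi-; stems ending in -b or -u add ve- … -um around the stem.
So vimbok → vimbokkal.

vimbokkal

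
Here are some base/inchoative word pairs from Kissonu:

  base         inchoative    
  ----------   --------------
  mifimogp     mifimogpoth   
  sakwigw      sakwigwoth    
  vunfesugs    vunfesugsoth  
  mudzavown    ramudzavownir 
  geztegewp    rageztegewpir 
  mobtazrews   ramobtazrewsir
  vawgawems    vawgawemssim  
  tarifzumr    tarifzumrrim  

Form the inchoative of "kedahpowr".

mifimogp and geztegewp both end in -p yet inflect differently (mifimogpoth, rageztegewpir), so the final letter is not what conditions the rule; the second-to-last letter is.
"kedahpowr" has second-to-last letter 'w'. The stems whose second-to-last letter is 'w' (mudzavown → ramudzavownir, geztegewp → rageztegewpir, mobtazrews → ramobtazrewsir) add ra- … -ir around the stem.
The other patterns: stems whose second-to-last letter is 'g' add -oth; stems whose second-to-last letter is 'm' double the final consonant and add -im.
So kedahpowr → rakedahpowrir.

rakedahpowrir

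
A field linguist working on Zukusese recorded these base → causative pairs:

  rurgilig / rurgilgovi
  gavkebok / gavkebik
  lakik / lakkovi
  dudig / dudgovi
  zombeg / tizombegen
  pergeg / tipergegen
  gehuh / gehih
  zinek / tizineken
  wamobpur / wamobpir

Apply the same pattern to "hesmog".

hesmig

dudig and zombeg both end in -g yet inflect differently (dudgovi, tizombegen), so the final letter is not what conditions the rule; the last vowel is.
"hesmog" has last vowel 'o'. The one such stem in the data (gavkebok → gavkebik) changes the last vowel to 'i' (as do gehuh, wamobpur), so the same rule applies.
So hesmog → hesmig.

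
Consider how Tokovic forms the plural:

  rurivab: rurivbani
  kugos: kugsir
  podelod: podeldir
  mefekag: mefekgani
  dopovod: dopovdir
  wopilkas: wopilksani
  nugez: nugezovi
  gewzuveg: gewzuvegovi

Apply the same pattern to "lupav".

kugos and wopilkas both end in -s yet inflect differently (kugsir, wopilksani), so the final letter is not what conditions the rule; the last vowel is.
"lupav" has last vowel 'a'. The stems whose last vowel is 'a' (rurivab → rurivbani, wopilkas → wopilksani, mefekag → mefekgani) delete the last vowel and add -ani.
The other patterns: stems whose last vowel is 'o' delete the last vowel and add -ir; stems whose last vowel is 'e' add -ovi.
So lupav → lupvani.

lupvani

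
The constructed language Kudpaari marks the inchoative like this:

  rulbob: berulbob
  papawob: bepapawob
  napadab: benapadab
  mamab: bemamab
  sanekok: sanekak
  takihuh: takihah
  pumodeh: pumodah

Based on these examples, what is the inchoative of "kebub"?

bekebub

rulbob and sanekok both have last vowel 'o' yet inflect differently (berulbob, sanekak), so the last vowel is not what conditions the rule; the final letter is.
"kebub" ends in -b. The stems ending in -b (rulbob → berulbob, papawob → bepapawob, napadab → benapadab) add the prefix be-.
The other pattern: stems ending in -h or -k change the last vowel to 'a'.
So kebub → bekebub.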